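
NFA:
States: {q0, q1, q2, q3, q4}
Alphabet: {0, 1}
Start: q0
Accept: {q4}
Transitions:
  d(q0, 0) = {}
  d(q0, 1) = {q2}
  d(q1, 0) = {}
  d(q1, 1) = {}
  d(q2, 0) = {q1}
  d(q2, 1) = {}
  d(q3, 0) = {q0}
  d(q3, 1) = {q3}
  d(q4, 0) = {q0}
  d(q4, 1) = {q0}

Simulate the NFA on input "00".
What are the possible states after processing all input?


Start: {q0}
  --0--> {}
  --0--> {}

{} (empty set, no valid transitions)


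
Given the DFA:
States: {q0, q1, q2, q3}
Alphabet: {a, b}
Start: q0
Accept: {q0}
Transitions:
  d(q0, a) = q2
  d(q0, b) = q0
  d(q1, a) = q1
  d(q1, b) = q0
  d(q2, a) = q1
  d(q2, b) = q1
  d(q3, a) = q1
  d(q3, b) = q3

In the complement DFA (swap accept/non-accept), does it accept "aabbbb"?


Trace: q0 -> q2 -> q1 -> q0 -> q0 -> q0 -> q0
Final: q0
Original accept: {q0}
Complement: q0 is in original accept

No, complement rejects (original accepts)


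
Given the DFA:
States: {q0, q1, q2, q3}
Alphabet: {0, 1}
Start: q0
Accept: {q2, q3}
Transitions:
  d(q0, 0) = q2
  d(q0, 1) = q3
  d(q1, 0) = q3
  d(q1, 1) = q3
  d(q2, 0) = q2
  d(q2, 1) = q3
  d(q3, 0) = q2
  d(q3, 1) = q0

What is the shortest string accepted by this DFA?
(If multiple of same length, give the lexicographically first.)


BFS by string length (lex-first path to each state shown):
  len 0: q0<-""
  len 1: q2<-"0", q3<-"1"
Found accept state at length 1.

"0"


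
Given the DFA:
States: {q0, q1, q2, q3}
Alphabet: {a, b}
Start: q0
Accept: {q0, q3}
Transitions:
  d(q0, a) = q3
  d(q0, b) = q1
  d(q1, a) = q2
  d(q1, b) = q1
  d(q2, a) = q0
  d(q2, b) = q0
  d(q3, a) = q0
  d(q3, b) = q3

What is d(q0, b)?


Looking up transition d(q0, b)

q1


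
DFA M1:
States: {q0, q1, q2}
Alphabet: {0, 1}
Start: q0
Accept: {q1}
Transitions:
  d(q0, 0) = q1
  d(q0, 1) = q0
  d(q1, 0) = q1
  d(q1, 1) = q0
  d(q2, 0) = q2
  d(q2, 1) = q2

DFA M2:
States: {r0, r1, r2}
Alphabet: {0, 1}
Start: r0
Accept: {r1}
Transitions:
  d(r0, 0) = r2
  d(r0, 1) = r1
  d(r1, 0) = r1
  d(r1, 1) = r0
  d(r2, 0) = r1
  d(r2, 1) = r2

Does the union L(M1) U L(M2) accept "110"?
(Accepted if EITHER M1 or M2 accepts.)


M1: final=q1 accepted=True
M2: final=r2 accepted=False

Yes, union accepts


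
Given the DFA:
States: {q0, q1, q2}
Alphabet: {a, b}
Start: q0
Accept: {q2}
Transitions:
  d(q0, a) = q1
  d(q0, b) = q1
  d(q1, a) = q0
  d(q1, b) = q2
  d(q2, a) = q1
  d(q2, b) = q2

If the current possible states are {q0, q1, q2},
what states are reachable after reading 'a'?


Apply transition on 'a' from each current state:
  d(q0, a) = q1
  d(q1, a) = q0
  d(q2, a) = q1

{q0, q1}


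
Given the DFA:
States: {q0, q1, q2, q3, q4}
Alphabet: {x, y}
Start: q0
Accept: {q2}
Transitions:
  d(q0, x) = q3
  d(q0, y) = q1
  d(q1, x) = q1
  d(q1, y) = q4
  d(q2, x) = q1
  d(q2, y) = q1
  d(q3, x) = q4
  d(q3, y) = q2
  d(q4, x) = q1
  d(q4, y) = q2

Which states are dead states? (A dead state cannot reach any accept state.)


Forward reachability from each state:
  q0 -> reaches accept state q2 (live)
  q1 -> reaches accept state q2 (live)
  q2 -> reaches accept state q2 (live)
  q3 -> reaches accept state q2 (live)
  q4 -> reaches accept state q2 (live)

None (all states can reach an accept state)


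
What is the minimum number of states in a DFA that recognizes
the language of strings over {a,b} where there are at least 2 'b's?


States: count = 0, 1, ..., 1, and a final '>= 2' state.
Total: 2 + 1 = 3. Accept = '>= 2' state.

3


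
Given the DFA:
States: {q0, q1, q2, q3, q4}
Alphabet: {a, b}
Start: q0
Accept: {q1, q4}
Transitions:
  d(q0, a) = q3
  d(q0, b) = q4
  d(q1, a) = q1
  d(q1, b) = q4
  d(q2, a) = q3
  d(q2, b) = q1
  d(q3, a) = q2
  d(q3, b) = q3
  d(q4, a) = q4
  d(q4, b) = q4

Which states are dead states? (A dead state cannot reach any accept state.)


Forward reachability from each state:
  q0 -> reaches accept state q1 (live)
  q1 -> reaches accept state q1 (live)
  q2 -> reaches accept state q1 (live)
  q3 -> reaches accept state q1 (live)
  q4 -> reaches accept state q4 (live)

None (all states can reach an accept state)


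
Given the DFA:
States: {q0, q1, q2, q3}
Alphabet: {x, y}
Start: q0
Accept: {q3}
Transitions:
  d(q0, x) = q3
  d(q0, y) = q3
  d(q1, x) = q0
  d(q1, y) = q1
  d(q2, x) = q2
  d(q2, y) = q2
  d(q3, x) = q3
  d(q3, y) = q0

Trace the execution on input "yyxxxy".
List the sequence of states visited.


Input: yyxxxy
d(q0, y) = q3
d(q3, y) = q0
d(q0, x) = q3
d(q3, x) = q3
d(q3, x) = q3
d(q3, y) = q0


q0 -> q3 -> q0 -> q3 -> q3 -> q3 -> q0


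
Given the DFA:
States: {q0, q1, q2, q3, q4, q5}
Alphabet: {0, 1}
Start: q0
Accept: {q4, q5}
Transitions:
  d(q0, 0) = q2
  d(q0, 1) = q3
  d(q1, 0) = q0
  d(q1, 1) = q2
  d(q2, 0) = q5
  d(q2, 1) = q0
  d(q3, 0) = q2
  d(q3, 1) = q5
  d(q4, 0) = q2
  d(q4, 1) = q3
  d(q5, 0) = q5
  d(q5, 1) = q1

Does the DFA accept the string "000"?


Trace: q0 -> q2 -> q5 -> q5
Final state: q5
Accept states: {q4, q5}

Yes, accepted (final state q5 is an accept state)


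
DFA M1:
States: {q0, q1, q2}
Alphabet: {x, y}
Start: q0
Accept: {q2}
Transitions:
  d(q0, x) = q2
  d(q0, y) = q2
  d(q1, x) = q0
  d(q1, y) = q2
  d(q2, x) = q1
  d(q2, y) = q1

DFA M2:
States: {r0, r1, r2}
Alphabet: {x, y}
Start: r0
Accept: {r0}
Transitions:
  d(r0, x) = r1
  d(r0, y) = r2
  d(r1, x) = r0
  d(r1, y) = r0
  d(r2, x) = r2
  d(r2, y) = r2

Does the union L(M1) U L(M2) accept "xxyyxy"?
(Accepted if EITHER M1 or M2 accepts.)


M1: final=q2 accepted=True
M2: final=r2 accepted=False

Yes, union accepts


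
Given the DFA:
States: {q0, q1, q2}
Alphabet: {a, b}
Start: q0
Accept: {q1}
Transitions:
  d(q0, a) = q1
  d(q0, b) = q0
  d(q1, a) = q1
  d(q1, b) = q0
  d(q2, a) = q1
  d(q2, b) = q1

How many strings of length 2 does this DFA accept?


Enumerating all length-2 strings:
  "aa" -> q1 [accept]
  "ab" -> q0 [reject]
  "ba" -> q1 [accept]
  "bb" -> q0 [reject]

2 out of 4


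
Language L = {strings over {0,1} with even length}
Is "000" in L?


length = 3; 3 mod 2 = 1

No, "000" is not in L


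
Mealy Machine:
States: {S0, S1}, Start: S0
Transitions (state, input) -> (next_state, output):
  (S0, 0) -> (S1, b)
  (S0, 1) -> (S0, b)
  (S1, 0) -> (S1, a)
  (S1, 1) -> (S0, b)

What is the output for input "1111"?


Step-by-step:
  (S0, 1) -> (S0, b)
  (S0, 1) -> (S0, b)
  (S0, 1) -> (S0, b)
  (S0, 1) -> (S0, b)

"bbbb"


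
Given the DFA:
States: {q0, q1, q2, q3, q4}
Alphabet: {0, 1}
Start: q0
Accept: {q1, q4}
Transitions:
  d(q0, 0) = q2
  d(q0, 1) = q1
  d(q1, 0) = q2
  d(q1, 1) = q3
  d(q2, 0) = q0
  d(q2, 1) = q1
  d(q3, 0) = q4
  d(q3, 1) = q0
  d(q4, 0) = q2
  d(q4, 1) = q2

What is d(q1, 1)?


Looking up transition d(q1, 1)

q3


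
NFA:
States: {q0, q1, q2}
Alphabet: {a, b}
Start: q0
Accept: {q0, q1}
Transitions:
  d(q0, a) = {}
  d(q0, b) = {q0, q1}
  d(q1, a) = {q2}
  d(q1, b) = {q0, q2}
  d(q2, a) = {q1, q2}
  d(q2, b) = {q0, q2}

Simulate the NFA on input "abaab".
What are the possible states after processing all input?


Start: {q0}
  --a--> {}
  --b--> {}
  --a--> {}
  --a--> {}
  --b--> {}

{} (empty set, no valid transitions)


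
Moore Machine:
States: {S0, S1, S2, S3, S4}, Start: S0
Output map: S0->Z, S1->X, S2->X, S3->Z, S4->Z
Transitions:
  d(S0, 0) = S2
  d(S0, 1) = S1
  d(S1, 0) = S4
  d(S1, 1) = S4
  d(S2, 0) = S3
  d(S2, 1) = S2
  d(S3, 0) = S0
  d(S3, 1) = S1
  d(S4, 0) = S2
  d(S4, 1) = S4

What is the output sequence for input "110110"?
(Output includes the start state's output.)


Start: S0 (output Z)
  --1--> S1 (output X)
  --1--> S4 (output Z)
  --0--> S2 (output X)
  --1--> S2 (output X)
  --1--> S2 (output X)
  --0--> S3 (output Z)

"ZXZXXXZ"


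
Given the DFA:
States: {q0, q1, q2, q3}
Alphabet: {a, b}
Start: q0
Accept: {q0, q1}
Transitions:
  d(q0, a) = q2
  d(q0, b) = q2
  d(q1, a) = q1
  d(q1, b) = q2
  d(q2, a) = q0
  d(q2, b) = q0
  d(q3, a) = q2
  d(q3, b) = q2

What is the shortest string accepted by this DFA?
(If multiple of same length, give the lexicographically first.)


BFS by string length (lex-first path to each state shown):
  len 0: q0<-""
Found accept state at length 0.

"" (empty string)


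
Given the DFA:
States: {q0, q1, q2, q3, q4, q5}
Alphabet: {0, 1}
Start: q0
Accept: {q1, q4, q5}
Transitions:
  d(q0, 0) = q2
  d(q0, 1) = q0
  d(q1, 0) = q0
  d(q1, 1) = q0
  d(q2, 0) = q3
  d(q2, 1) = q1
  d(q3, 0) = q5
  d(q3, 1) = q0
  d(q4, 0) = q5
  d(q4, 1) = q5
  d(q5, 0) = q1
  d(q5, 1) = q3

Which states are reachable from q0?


BFS from q0:
  layer 0: {q0}
  layer 1: {q2}
  layer 2: {q1, q3}
  layer 3: {q5}

{q0, q1, q2, q3, q5}


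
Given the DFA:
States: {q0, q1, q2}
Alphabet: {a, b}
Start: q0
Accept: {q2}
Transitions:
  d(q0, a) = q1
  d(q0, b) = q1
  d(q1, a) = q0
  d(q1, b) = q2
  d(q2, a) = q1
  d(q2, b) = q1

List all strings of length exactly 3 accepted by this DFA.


All strings of length 3: 8 total
Accepted: 0

None


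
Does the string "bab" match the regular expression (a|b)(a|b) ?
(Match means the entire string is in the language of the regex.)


|string| = 3; first = 'b'; last = 'b'

No, "bab" does not match (a|b)(a|b)


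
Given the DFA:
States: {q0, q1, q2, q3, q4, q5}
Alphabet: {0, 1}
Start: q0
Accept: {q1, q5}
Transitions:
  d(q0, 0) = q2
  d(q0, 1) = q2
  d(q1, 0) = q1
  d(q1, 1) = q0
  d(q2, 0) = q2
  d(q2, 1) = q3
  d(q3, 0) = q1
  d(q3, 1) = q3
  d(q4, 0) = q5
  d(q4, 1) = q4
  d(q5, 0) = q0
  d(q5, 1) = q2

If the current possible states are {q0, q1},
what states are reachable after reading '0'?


Apply transition on '0' from each current state:
  d(q0, 0) = q2
  d(q1, 0) = q1

{q1, q2}


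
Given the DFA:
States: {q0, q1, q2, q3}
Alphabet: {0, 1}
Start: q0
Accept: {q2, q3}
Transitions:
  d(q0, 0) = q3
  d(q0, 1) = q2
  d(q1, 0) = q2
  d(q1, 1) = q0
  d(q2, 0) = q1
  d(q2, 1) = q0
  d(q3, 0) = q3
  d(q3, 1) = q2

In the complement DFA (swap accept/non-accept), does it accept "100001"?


Trace: q0 -> q2 -> q1 -> q2 -> q1 -> q2 -> q0
Final: q0
Original accept: {q2, q3}
Complement: q0 is not in original accept

Yes, complement accepts (original rejects)


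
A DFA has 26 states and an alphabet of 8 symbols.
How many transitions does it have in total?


Each state has exactly one transition per symbol.
26 * 8 = 208

208


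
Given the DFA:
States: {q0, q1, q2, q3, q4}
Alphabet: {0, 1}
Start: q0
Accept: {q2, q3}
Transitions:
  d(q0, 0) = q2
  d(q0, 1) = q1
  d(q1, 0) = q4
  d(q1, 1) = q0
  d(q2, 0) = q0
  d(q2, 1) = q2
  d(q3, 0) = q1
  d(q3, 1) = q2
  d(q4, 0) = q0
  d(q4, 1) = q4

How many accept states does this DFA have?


Accept states listed: {q2, q3}
Counting: q2(1) q3(2)

2


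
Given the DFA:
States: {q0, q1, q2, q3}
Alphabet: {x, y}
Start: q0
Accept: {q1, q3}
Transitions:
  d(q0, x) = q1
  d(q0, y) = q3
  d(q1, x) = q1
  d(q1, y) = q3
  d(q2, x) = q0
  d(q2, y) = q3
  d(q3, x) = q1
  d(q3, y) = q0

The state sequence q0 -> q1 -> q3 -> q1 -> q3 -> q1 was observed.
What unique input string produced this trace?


Trace back each transition to find the symbol:
  q0 --[x]--> q1
  q1 --[y]--> q3
  q3 --[x]--> q1
  q1 --[y]--> q3
  q3 --[x]--> q1

"xyxyx"


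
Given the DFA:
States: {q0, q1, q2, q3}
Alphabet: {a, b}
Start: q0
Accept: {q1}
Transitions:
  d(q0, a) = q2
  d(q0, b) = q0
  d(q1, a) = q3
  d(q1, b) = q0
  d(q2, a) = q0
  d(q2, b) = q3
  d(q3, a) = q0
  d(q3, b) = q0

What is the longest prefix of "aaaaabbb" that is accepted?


Run the DFA, marking each prefix where the state is accepting:
  "" -> q0 [reject]
  "a" -> q2 [reject]
  "aa" -> q0 [reject]
  "aaa" -> q2 [reject]
  "aaaa" -> q0 [reject]
  "aaaaa" -> q2 [reject]
  "aaaaab" -> q3 [reject]
  "aaaaabb" -> q0 [reject]
  "aaaaabbb" -> q0 [reject]

No prefix is accepted


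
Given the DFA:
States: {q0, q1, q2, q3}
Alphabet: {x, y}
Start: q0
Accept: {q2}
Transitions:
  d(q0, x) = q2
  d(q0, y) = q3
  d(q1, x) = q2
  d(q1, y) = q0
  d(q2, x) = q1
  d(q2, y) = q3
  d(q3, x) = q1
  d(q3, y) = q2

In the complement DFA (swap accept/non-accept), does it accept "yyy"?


Trace: q0 -> q3 -> q2 -> q3
Final: q3
Original accept: {q2}
Complement: q3 is not in original accept

Yes, complement accepts (original rejects)


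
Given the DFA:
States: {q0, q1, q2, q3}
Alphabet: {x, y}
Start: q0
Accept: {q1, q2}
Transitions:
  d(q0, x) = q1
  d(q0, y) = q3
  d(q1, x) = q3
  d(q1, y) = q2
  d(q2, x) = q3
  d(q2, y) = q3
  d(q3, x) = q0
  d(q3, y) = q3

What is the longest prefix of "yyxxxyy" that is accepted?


Run the DFA, marking each prefix where the state is accepting:
  "" -> q0 [reject]
  "y" -> q3 [reject]
  "yy" -> q3 [reject]
  "yyx" -> q0 [reject]
  "yyxx" -> q1 [accept]
  "yyxxx" -> q3 [reject]
  "yyxxxy" -> q3 [reject]
  "yyxxxyy" -> q3 [reject]

"yyxx"


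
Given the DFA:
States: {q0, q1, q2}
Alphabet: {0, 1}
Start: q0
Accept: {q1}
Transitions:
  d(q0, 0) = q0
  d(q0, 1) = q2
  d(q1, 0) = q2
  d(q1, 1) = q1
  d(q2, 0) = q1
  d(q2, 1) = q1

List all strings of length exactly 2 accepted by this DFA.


All strings of length 2: 4 total
Accepted: 2

"10", "11"


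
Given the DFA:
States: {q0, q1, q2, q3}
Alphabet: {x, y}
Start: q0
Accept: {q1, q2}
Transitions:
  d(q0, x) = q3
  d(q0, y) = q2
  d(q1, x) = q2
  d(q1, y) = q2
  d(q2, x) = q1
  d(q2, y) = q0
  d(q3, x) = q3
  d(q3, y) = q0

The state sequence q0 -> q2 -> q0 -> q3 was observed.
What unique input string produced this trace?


Trace back each transition to find the symbol:
  q0 --[y]--> q2
  q2 --[y]--> q0
  q0 --[x]--> q3

"yyx"


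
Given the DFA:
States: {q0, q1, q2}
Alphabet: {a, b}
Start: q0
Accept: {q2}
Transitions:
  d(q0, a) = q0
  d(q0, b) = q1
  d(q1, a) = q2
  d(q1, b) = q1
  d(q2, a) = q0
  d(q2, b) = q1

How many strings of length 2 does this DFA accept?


Enumerating all length-2 strings:
  "aa" -> q0 [reject]
  "ab" -> q1 [reject]
  "ba" -> q2 [accept]
  "bb" -> q1 [reject]

1 out of 4


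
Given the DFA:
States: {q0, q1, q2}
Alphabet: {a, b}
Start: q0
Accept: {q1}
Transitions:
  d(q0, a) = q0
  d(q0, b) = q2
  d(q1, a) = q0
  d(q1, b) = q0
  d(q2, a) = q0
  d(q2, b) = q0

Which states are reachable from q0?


BFS from q0:
  layer 0: {q0}
  layer 1: {q2}

{q0, q2}


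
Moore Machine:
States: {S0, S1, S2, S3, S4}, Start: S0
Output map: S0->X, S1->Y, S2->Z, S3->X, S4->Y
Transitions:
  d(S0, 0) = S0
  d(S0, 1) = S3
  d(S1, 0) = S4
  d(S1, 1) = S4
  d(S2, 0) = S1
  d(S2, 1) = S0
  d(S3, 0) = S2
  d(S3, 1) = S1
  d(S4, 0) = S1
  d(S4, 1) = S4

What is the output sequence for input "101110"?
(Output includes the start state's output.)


Start: S0 (output X)
  --1--> S3 (output X)
  --0--> S2 (output Z)
  --1--> S0 (output X)
  --1--> S3 (output X)
  --1--> S1 (output Y)
  --0--> S4 (output Y)

"XXZXXYY"


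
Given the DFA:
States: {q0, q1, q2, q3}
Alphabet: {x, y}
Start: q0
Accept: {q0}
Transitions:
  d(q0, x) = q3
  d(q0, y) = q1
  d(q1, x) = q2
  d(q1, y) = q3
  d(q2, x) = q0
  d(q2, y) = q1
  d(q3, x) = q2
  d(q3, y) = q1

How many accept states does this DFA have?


Accept states listed: {q0}
Counting: q0(1)

1


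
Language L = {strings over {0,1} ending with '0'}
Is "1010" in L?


last symbol = '0'

Yes, "1010" is in L


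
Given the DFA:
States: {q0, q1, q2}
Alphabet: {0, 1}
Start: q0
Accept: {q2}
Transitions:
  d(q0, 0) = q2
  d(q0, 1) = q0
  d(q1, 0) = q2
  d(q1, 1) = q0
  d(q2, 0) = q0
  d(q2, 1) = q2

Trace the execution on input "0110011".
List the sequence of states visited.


Input: 0110011
d(q0, 0) = q2
d(q2, 1) = q2
d(q2, 1) = q2
d(q2, 0) = q0
d(q0, 0) = q2
d(q2, 1) = q2
d(q2, 1) = q2


q0 -> q2 -> q2 -> q2 -> q0 -> q2 -> q2 -> q2


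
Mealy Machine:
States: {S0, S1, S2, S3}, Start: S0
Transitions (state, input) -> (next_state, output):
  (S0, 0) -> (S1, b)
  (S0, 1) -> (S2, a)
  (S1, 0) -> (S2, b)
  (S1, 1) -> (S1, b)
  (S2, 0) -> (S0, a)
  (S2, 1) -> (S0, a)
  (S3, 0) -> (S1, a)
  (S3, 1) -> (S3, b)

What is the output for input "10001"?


Step-by-step:
  (S0, 1) -> (S2, a)
  (S2, 0) -> (S0, a)
  (S0, 0) -> (S1, b)
  (S1, 0) -> (S2, b)
  (S2, 1) -> (S0, a)

"aabba"


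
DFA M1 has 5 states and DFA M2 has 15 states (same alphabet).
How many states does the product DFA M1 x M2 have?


Product construction pairs every M1 state with every M2 state.
5 * 15 = 75

75


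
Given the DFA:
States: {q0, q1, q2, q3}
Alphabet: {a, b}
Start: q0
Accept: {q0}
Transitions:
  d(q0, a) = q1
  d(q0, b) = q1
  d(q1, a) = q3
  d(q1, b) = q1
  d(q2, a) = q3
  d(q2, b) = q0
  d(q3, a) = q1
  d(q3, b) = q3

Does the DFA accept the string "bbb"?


Trace: q0 -> q1 -> q1 -> q1
Final state: q1
Accept states: {q0}

No, rejected (final state q1 is not an accept state)


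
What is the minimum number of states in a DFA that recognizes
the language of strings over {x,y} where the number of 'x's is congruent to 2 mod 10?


States track (count of 'x') mod 10.
Need 10 states: one per remainder 0..9; accept = remainder 2.

10


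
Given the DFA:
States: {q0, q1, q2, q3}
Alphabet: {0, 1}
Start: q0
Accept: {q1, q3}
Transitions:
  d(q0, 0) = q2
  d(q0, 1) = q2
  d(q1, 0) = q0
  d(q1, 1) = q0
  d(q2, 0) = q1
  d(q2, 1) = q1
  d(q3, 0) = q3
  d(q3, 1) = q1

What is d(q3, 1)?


Looking up transition d(q3, 1)

q1


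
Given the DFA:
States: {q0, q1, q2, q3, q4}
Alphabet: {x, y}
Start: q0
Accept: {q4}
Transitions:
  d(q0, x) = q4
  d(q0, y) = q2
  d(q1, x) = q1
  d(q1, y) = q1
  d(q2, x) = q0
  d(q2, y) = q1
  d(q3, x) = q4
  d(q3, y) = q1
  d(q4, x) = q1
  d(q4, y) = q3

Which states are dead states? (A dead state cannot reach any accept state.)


Forward reachability from each state:
  q0 -> reaches accept state q4 (live)
  q1 -> reaches {q1}, no accept state (dead)
  q2 -> reaches accept state q4 (live)
  q3 -> reaches accept state q4 (live)
  q4 -> reaches accept state q4 (live)

{q1}


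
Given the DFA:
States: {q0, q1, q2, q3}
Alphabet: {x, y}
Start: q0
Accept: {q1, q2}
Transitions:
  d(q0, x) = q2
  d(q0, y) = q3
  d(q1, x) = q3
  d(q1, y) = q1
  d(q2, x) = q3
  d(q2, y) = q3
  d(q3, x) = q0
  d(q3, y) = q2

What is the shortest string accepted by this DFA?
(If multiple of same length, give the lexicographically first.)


BFS by string length (lex-first path to each state shown):
  len 0: q0<-""
  len 1: q2<-"x", q3<-"y"
Found accept state at length 1.

"x"


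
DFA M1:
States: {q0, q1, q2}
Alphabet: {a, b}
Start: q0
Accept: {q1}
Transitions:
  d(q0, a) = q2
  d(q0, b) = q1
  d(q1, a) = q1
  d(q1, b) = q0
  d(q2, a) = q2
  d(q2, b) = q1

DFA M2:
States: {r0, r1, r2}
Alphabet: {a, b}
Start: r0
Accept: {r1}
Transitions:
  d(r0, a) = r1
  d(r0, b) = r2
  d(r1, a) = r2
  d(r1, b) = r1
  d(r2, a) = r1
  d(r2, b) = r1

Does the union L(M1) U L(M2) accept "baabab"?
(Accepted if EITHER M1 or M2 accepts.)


M1: final=q1 accepted=True
M2: final=r1 accepted=True

Yes, union accepts


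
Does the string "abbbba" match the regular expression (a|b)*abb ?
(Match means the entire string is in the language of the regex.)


|string| = 6; first = 'a'; last = 'a'

No, "abbbba" does not match (a|b)*abb


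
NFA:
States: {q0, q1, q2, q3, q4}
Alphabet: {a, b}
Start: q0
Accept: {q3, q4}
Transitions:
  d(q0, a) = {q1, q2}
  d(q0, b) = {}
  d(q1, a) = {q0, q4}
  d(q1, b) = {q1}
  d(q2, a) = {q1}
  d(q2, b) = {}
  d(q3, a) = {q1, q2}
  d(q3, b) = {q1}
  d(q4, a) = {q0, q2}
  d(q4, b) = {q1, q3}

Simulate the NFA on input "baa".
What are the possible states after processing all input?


Start: {q0}
  --b--> {}
  --a--> {}
  --a--> {}

{} (empty set, no valid transitions)


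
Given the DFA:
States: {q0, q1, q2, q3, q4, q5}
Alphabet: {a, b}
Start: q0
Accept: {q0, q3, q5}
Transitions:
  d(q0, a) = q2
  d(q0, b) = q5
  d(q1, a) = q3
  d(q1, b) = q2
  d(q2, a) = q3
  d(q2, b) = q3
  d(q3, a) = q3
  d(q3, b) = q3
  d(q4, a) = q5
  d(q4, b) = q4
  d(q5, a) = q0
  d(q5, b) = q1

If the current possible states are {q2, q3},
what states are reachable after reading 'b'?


Apply transition on 'b' from each current state:
  d(q2, b) = q3
  d(q3, b) = q3

{q3}


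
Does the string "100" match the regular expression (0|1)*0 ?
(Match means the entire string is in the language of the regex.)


|string| = 3; first = '1'; last = '0'

Yes, "100" matches (0|1)*0


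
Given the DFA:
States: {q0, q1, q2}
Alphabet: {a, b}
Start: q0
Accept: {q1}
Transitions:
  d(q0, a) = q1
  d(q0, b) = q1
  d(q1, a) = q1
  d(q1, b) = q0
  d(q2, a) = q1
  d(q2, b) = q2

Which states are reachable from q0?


BFS from q0:
  layer 0: {q0}
  layer 1: {q1}

{q0, q1}


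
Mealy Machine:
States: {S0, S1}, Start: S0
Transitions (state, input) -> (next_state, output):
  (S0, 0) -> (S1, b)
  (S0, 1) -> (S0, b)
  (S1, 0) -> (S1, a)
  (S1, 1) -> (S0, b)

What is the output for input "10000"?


Step-by-step:
  (S0, 1) -> (S0, b)
  (S0, 0) -> (S1, b)
  (S1, 0) -> (S1, a)
  (S1, 0) -> (S1, a)
  (S1, 0) -> (S1, a)

"bbaaa"


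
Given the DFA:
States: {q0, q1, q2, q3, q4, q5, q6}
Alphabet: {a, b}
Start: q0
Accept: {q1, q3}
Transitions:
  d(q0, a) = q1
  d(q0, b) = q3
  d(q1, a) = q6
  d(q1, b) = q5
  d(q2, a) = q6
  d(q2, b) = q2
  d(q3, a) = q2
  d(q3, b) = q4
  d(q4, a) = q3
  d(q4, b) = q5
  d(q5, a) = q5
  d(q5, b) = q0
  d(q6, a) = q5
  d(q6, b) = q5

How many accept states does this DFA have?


Accept states listed: {q1, q3}
Counting: q1(1) q3(2)

2


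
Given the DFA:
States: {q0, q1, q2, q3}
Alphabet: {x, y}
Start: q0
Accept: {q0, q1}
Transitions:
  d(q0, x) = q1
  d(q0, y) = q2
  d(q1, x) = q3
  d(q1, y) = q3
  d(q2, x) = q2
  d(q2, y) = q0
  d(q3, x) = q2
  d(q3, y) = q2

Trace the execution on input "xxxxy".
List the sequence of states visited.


Input: xxxxy
d(q0, x) = q1
d(q1, x) = q3
d(q3, x) = q2
d(q2, x) = q2
d(q2, y) = q0


q0 -> q1 -> q3 -> q2 -> q2 -> q0


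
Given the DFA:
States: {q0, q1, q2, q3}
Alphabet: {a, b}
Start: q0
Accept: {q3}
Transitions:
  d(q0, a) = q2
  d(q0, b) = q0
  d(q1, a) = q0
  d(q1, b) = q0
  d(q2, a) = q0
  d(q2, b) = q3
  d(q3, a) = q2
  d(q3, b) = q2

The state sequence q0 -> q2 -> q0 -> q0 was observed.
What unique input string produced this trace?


Trace back each transition to find the symbol:
  q0 --[a]--> q2
  q2 --[a]--> q0
  q0 --[b]--> q0

"aab"


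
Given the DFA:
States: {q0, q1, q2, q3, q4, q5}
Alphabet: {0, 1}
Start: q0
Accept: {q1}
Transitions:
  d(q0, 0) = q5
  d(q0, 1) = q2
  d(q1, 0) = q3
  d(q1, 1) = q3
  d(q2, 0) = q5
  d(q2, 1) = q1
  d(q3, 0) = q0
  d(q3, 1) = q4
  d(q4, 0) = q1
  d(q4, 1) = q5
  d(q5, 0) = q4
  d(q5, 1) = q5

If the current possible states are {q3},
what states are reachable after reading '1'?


Apply transition on '1' from each current state:
  d(q3, 1) = q4

{q4}


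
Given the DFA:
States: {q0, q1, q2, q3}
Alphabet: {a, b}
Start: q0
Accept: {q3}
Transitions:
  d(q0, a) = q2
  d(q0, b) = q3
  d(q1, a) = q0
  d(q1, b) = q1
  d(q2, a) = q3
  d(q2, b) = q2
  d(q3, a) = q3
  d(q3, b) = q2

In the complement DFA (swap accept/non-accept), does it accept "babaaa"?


Trace: q0 -> q3 -> q3 -> q2 -> q3 -> q3 -> q3
Final: q3
Original accept: {q3}
Complement: q3 is in original accept

No, complement rejects (original accepts)


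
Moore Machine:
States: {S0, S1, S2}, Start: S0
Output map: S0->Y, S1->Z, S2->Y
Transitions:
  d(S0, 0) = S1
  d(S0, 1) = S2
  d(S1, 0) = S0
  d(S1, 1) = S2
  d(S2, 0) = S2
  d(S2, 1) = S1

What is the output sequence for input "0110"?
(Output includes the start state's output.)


Start: S0 (output Y)
  --0--> S1 (output Z)
  --1--> S2 (output Y)
  --1--> S1 (output Z)
  --0--> S0 (output Y)

"YZYZY"


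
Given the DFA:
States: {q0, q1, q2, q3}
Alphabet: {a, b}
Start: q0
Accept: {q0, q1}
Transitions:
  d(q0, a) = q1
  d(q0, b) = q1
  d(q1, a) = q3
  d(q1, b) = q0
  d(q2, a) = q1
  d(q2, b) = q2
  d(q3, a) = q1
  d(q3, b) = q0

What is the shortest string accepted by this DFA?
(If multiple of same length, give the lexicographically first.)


BFS by string length (lex-first path to each state shown):
  len 0: q0<-""
Found accept state at length 0.

"" (empty string)


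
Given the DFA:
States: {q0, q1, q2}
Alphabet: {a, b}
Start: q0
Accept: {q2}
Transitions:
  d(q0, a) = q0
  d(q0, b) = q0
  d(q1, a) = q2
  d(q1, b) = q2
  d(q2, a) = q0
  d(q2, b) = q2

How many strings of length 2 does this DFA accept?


Enumerating all length-2 strings:
  "aa" -> q0 [reject]
  "ab" -> q0 [reject]
  "ba" -> q0 [reject]
  "bb" -> q0 [reject]

0 out of 4


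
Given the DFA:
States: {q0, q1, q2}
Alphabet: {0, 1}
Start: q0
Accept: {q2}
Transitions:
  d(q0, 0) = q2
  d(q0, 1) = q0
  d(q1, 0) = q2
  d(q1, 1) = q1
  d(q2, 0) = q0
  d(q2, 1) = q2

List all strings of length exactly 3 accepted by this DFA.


All strings of length 3: 8 total
Accepted: 4

"000", "011", "101", "110"


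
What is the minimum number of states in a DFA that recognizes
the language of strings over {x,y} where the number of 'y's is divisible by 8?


States track (count of 'y') mod 8.
Need 8 states: one per remainder 0..7; accept = remainder 0.

8


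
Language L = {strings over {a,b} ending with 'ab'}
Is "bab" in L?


last two symbols = 'ab'

Yes, "bab" is in L


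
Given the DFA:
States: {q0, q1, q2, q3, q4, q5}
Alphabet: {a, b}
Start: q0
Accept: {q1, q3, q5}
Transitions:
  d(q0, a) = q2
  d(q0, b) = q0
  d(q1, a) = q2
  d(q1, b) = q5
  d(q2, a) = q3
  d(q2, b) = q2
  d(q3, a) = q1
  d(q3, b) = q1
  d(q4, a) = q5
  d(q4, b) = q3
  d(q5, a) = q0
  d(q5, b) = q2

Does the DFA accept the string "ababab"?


Trace: q0 -> q2 -> q2 -> q3 -> q1 -> q2 -> q2
Final state: q2
Accept states: {q1, q3, q5}

No, rejected (final state q2 is not an accept state)


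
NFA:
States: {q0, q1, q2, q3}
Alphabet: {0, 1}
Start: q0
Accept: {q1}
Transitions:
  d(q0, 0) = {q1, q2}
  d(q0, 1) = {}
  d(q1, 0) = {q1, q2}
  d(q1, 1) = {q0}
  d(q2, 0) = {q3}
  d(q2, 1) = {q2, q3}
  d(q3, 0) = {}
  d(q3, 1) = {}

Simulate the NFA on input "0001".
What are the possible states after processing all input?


Start: {q0}
  --0--> {q1, q2}
  --0--> {q1, q2, q3}
  --0--> {q1, q2, q3}
  --1--> {q0, q2, q3}

{q0, q2, q3}


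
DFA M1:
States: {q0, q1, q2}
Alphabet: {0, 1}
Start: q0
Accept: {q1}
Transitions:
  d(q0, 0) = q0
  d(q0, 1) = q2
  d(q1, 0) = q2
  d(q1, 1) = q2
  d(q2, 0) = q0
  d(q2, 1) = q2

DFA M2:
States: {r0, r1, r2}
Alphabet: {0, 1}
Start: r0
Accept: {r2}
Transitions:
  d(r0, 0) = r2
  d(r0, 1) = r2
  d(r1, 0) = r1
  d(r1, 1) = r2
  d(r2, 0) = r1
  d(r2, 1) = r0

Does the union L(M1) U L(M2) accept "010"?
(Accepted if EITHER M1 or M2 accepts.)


M1: final=q0 accepted=False
M2: final=r2 accepted=True

Yes, union accepts


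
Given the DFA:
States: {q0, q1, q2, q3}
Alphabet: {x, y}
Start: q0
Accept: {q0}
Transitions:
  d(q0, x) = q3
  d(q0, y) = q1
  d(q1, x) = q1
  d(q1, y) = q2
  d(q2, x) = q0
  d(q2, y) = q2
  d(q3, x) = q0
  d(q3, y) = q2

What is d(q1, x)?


Looking up transition d(q1, x)

q1


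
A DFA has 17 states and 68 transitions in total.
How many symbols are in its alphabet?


Each state has exactly one transition per symbol.
|alphabet| = transitions / states = 68 / 17 = 4

4


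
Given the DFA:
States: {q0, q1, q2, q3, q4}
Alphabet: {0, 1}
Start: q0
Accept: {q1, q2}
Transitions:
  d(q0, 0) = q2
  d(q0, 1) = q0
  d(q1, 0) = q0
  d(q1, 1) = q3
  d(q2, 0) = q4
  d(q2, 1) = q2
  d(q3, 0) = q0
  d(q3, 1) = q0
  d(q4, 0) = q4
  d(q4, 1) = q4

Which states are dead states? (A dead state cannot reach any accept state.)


Forward reachability from each state:
  q0 -> reaches accept state q2 (live)
  q1 -> reaches accept state q1 (live)
  q2 -> reaches accept state q2 (live)
  q3 -> reaches accept state q2 (live)
  q4 -> reaches {q4}, no accept state (dead)

{q4}


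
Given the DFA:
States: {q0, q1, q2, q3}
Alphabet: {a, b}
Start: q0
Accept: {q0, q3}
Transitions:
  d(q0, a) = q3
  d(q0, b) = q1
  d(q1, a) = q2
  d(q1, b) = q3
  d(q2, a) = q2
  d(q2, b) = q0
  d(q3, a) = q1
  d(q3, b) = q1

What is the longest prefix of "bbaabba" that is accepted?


Run the DFA, marking each prefix where the state is accepting:
  "" -> q0 [accept]
  "b" -> q1 [reject]
  "bb" -> q3 [accept]
  "bba" -> q1 [reject]
  "bbaa" -> q2 [reject]
  "bbaab" -> q0 [accept]
  "bbaabb" -> q1 [reject]
  "bbaabba" -> q2 [reject]

"bbaab"


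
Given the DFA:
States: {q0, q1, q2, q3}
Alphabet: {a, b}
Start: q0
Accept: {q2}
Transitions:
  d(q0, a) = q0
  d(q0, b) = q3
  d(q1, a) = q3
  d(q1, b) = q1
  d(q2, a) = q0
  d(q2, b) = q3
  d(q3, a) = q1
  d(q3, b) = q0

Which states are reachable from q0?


BFS from q0:
  layer 0: {q0}
  layer 1: {q3}
  layer 2: {q1}

{q0, q1, q3}


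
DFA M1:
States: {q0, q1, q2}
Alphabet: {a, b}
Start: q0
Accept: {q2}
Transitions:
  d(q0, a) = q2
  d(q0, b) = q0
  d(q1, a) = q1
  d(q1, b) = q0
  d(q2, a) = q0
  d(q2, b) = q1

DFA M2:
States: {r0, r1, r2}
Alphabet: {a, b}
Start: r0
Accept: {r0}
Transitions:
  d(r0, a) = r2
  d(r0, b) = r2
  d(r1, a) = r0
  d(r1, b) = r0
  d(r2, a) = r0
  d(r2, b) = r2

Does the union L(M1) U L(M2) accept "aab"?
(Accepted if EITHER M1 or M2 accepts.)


M1: final=q0 accepted=False
M2: final=r2 accepted=False

No, union rejects (neither accepts)


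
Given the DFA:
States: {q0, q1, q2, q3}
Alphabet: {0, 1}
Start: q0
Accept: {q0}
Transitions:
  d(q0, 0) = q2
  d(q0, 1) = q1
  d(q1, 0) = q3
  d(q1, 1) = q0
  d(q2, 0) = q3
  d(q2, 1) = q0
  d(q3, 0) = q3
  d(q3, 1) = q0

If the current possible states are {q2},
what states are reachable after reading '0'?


Apply transition on '0' from each current state:
  d(q2, 0) = q3

{q3}


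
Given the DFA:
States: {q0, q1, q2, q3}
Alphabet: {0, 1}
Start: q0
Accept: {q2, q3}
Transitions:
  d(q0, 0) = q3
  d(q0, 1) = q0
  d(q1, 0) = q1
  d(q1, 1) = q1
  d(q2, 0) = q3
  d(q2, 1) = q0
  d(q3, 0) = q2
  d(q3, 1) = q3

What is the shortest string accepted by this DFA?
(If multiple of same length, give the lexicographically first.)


BFS by string length (lex-first path to each state shown):
  len 0: q0<-""
  len 1: q0<-"1", q3<-"0"
Found accept state at length 1.

"0"


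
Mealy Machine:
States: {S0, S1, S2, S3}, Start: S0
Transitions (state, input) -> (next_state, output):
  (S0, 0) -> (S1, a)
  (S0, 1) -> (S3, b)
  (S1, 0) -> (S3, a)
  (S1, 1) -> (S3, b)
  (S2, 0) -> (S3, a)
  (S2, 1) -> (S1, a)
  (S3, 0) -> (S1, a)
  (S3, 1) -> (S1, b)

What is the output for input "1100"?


Step-by-step:
  (S0, 1) -> (S3, b)
  (S3, 1) -> (S1, b)
  (S1, 0) -> (S3, a)
  (S3, 0) -> (S1, a)

"bbaa"


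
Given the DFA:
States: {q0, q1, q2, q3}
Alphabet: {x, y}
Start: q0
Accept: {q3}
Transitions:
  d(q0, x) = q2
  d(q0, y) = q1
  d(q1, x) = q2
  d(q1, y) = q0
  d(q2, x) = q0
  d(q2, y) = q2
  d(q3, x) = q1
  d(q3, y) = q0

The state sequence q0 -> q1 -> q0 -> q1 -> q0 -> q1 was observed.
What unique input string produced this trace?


Trace back each transition to find the symbol:
  q0 --[y]--> q1
  q1 --[y]--> q0
  q0 --[y]--> q1
  q1 --[y]--> q0
  q0 --[y]--> q1

"yyyyy"


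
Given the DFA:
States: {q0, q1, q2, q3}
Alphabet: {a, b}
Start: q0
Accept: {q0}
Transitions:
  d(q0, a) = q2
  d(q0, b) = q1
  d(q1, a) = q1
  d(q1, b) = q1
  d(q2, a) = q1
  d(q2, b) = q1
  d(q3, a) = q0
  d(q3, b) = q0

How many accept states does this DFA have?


Accept states listed: {q0}
Counting: q0(1)

1


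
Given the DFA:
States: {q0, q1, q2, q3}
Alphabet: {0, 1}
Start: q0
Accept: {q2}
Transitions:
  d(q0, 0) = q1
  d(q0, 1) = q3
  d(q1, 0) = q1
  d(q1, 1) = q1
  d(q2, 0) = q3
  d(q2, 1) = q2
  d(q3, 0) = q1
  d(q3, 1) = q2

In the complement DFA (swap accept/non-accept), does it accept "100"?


Trace: q0 -> q3 -> q1 -> q1
Final: q1
Original accept: {q2}
Complement: q1 is not in original accept

Yes, complement accepts (original rejects)


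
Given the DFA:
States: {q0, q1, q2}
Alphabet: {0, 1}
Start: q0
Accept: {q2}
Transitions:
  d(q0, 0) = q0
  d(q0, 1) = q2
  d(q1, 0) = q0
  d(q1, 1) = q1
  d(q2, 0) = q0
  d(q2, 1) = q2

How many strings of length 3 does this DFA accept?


Enumerating all length-3 strings:
  "000" -> q0 [reject]
  "001" -> q2 [accept]
  "010" -> q0 [reject]
  "011" -> q2 [accept]
  "100" -> q0 [reject]
  "101" -> q2 [accept]
  "110" -> q0 [reject]
  "111" -> q2 [accept]

4 out of 8


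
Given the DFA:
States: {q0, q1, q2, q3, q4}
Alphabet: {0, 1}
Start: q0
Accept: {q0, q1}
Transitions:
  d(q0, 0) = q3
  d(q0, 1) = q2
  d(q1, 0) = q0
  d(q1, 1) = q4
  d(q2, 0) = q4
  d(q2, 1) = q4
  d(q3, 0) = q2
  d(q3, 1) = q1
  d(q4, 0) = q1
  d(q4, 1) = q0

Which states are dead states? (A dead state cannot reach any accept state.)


Forward reachability from each state:
  q0 -> reaches accept state q0 (live)
  q1 -> reaches accept state q0 (live)
  q2 -> reaches accept state q0 (live)
  q3 -> reaches accept state q0 (live)
  q4 -> reaches accept state q0 (live)

None (all states can reach an accept state)


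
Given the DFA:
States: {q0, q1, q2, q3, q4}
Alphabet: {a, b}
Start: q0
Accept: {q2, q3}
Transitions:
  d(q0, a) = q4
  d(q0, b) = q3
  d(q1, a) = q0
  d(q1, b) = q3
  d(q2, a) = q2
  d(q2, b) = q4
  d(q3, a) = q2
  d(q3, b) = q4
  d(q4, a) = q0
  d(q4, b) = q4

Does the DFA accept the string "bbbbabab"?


Trace: q0 -> q3 -> q4 -> q4 -> q4 -> q0 -> q3 -> q2 -> q4
Final state: q4
Accept states: {q2, q3}

No, rejected (final state q4 is not an accept state)


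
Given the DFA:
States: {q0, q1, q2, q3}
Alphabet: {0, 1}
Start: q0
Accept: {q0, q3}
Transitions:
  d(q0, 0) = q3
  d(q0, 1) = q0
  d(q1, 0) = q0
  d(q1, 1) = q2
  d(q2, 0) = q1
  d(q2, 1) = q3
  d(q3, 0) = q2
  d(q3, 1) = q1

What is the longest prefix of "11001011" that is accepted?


Run the DFA, marking each prefix where the state is accepting:
  "" -> q0 [accept]
  "1" -> q0 [accept]
  "11" -> q0 [accept]
  "110" -> q3 [accept]
  "1100" -> q2 [reject]
  "11001" -> q3 [accept]
  "110010" -> q2 [reject]
  "1100101" -> q3 [accept]
  "11001011" -> q1 [reject]

"1100101"


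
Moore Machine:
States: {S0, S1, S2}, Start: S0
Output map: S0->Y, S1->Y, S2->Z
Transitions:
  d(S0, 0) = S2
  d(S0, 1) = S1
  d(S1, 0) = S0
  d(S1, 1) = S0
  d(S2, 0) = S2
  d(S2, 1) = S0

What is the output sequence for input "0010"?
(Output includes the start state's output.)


Start: S0 (output Y)
  --0--> S2 (output Z)
  --0--> S2 (output Z)
  --1--> S0 (output Y)
  --0--> S2 (output Z)

"YZZYZ"


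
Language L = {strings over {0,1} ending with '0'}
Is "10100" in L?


last symbol = '0'

Yes, "10100" is in L


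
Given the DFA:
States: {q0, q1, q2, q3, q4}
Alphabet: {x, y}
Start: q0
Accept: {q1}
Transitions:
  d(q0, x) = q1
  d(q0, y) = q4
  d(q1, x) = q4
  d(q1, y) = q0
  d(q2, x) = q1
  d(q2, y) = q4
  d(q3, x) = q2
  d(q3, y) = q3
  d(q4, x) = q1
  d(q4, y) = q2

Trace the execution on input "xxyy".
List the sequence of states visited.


Input: xxyy
d(q0, x) = q1
d(q1, x) = q4
d(q4, y) = q2
d(q2, y) = q4


q0 -> q1 -> q4 -> q2 -> q4


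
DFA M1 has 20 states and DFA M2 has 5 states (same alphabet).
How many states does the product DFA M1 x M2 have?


Product construction pairs every M1 state with every M2 state.
20 * 5 = 100

100


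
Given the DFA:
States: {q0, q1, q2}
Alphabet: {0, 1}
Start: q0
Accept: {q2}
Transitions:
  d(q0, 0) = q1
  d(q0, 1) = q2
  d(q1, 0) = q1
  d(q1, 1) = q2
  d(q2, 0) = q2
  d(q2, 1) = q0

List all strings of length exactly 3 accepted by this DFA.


All strings of length 3: 8 total
Accepted: 4

"001", "010", "100", "111"


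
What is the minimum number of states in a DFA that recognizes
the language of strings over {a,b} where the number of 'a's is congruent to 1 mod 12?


States track (count of 'a') mod 12.
Need 12 states: one per remainder 0..11; accept = remainder 1.

12


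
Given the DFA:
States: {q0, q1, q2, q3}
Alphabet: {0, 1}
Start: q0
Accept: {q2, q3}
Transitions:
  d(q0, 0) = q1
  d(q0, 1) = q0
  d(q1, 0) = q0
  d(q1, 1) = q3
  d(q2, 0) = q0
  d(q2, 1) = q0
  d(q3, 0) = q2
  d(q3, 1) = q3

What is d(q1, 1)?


Looking up transition d(q1, 1)

q3


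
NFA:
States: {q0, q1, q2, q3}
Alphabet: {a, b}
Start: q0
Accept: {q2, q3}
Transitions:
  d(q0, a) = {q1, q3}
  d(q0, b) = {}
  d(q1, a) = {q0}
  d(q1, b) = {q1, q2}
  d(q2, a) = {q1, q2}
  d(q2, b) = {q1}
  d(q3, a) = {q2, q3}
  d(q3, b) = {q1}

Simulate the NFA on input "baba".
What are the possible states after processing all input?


Start: {q0}
  --b--> {}
  --a--> {}
  --b--> {}
  --a--> {}

{} (empty set, no valid transitions)


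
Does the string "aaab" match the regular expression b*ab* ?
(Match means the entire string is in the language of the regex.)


|string| = 4; first = 'a'; last = 'b'

No, "aaab" does not match b*ab*


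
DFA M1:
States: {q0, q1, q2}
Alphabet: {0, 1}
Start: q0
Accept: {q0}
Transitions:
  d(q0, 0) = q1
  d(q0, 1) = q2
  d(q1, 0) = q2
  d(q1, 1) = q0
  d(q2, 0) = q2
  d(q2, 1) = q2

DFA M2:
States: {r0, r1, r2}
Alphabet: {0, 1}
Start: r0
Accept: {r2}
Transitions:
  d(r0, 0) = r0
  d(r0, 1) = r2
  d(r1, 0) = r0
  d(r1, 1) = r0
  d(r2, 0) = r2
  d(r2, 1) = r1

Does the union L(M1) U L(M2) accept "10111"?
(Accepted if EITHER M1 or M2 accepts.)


M1: final=q2 accepted=False
M2: final=r2 accepted=True

Yes, union accepts


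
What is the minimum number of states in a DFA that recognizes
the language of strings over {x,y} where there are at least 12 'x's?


States: count = 0, 1, ..., 11, and a final '>= 12' state.
Total: 12 + 1 = 13. Accept = '>= 12' state.

13


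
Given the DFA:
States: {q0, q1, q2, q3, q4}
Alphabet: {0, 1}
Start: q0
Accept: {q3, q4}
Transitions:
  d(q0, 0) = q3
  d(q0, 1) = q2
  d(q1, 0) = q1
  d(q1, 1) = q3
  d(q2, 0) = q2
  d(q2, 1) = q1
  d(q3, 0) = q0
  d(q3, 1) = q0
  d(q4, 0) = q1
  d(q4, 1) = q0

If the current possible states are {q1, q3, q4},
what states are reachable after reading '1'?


Apply transition on '1' from each current state:
  d(q1, 1) = q3
  d(q3, 1) = q0
  d(q4, 1) = q0

{q0, q3}


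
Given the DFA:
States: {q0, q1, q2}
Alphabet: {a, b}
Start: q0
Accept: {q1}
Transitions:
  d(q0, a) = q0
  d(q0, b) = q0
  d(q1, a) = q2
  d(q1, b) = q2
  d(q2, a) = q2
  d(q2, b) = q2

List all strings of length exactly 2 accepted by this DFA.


All strings of length 2: 4 total
Accepted: 0

None


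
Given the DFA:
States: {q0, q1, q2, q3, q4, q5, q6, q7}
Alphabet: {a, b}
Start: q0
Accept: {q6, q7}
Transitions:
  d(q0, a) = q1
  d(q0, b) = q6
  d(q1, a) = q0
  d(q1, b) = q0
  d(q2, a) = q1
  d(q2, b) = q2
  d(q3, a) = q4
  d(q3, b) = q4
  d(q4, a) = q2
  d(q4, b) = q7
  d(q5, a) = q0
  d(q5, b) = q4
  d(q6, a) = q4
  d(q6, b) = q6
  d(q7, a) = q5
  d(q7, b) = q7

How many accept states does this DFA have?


Accept states listed: {q6, q7}
Counting: q6(1) q7(2)

2


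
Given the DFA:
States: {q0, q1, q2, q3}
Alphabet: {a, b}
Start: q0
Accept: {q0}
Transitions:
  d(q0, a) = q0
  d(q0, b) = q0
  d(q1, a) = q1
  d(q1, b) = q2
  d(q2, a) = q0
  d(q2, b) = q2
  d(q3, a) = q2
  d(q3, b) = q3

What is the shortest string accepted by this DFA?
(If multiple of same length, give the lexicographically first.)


BFS by string length (lex-first path to each state shown):
  len 0: q0<-""
Found accept state at length 0.

"" (empty string)


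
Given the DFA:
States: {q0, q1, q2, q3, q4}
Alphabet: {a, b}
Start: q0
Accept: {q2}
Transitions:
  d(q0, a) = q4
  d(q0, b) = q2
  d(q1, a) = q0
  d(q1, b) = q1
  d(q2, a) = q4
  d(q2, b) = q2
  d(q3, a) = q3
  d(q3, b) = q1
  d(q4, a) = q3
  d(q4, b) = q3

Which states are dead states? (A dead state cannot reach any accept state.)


Forward reachability from each state:
  q0 -> reaches accept state q2 (live)
  q1 -> reaches accept state q2 (live)
  q2 -> reaches accept state q2 (live)
  q3 -> reaches accept state q2 (live)
  q4 -> reaches accept state q2 (live)

None (all states can reach an accept state)


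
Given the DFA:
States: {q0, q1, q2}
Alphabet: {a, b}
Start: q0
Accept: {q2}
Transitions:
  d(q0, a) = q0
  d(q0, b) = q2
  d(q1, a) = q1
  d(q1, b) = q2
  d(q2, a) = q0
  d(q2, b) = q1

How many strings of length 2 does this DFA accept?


Enumerating all length-2 strings:
  "aa" -> q0 [reject]
  "ab" -> q2 [accept]
  "ba" -> q0 [reject]
  "bb" -> q1 [reject]

1 out of 4


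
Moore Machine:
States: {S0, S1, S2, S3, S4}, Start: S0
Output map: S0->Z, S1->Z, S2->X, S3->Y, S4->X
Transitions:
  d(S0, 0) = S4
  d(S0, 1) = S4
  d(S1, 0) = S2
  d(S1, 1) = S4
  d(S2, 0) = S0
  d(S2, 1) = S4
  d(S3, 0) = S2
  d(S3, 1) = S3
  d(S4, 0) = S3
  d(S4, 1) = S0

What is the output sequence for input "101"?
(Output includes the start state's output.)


Start: S0 (output Z)
  --1--> S4 (output X)
  --0--> S3 (output Y)
  --1--> S3 (output Y)

"ZXYY"
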